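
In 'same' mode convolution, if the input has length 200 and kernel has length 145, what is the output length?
'Same' mode returns an output with the same length as the input: 200

200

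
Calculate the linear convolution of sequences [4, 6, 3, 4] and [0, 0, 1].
y[0] = 4×0 = 0; y[1] = 4×0 + 6×0 = 0; y[2] = 4×1 + 6×0 + 3×0 = 4; y[3] = 6×1 + 3×0 + 4×0 = 6; y[4] = 3×1 + 4×0 = 3; y[5] = 4×1 = 4

[0, 0, 4, 6, 3, 4]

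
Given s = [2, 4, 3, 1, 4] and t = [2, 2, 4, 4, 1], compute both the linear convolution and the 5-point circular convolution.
Linear: y_lin[0] = 2×2 = 4; y_lin[1] = 2×2 + 4×2 = 12; y_lin[2] = 2×4 + 4×2 + 3×2 = 22; y_lin[3] = 2×4 + 4×4 + 3×2 + 1×2 = 32; y_lin[4] = 2×1 + 4×4 + 3×4 + 1×2 + 4×2 = 40; y_lin[5] = 4×1 + 3×4 + 1×4 + 4×2 = 28; y_lin[6] = 3×1 + 1×4 + 4×4 = 23; y_lin[7] = 1×1 + 4×4 = 17; y_lin[8] = 4×1 = 4 → [4, 12, 22, 32, 40, 28, 23, 17, 4]. Circular (length 5): y[0] = 2×2 + 4×1 + 3×4 + 1×4 + 4×2 = 32; y[1] = 2×2 + 4×2 + 3×1 + 1×4 + 4×4 = 35; y[2] = 2×4 + 4×2 + 3×2 + 1×1 + 4×4 = 39; y[3] = 2×4 + 4×4 + 3×2 + 1×2 + 4×1 = 36; y[4] = 2×1 + 4×4 + 3×4 + 1×2 + 4×2 = 40 → [32, 35, 39, 36, 40]

Linear: [4, 12, 22, 32, 40, 28, 23, 17, 4], Circular: [32, 35, 39, 36, 40]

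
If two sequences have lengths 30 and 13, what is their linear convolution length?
Linear/full convolution length: m + n - 1 = 30 + 13 - 1 = 42

42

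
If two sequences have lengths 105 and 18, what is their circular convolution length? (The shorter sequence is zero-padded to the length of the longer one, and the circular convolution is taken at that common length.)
Circular convolution (zero-padding the shorter input) has length max(m, n) = max(105, 18) = 105

105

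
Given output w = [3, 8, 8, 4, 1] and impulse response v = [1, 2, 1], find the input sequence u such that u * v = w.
Deconvolve w=[3, 8, 8, 4, 1] by v=[1, 2, 1]. Since v[0]=1, solve forward: u[0] = w[0] / 1 = 3; u[1] = (w[1] - 3×2) / 1 = 2; u[2] = (w[2] - 2×2 - 3×1) / 1 = 1. So u = [3, 2, 1]. Check by forward convolution: w[0] = 3×1 = 3; w[1] = 3×2 + 2×1 = 8; w[2] = 3×1 + 2×2 + 1×1 = 8; w[3] = 2×1 + 1×2 = 4; w[4] = 1×1 = 1

[3, 2, 1]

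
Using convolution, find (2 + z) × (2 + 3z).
Ascending coefficients: a = [2, 1], b = [2, 3]. c[0] = 2×2 = 4; c[1] = 2×3 + 1×2 = 8; c[2] = 1×3 = 3. Result coefficients: [4, 8, 3] → 4 + 8z + 3z^2

4 + 8z + 3z^2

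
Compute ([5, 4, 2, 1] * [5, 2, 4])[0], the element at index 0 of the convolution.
Use y[k] = Σ_i a[i]·b[k-i] at k=0. y[0] = 5×5 = 25

25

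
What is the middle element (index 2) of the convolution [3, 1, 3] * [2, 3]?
Use y[k] = Σ_i a[i]·b[k-i] at k=2. y[2] = 1×3 + 3×2 = 9

9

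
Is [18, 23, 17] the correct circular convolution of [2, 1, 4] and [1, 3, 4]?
Recompute circular convolution of [2, 1, 4] and [1, 3, 4]: y[0] = 2×1 + 1×4 + 4×3 = 18; y[1] = 2×3 + 1×1 + 4×4 = 23; y[2] = 2×4 + 1×3 + 4×1 = 15 → [18, 23, 15]. Compare to given [18, 23, 17]: they differ at index 2: given 17, correct 15, so answer: No

No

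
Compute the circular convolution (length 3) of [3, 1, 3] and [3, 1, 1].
Use y[k] = Σ_j x[j]·h[(k-j) mod 3]. y[0] = 3×3 + 1×1 + 3×1 = 13; y[1] = 3×1 + 1×3 + 3×1 = 9; y[2] = 3×1 + 1×1 + 3×3 = 13. Result: [13, 9, 13]

[13, 9, 13]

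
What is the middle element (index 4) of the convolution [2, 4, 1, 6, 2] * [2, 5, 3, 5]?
Use y[k] = Σ_i a[i]·b[k-i] at k=4. y[4] = 4×5 + 1×3 + 6×5 + 2×2 = 57

57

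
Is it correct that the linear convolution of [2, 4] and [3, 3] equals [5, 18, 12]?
Recompute linear convolution of [2, 4] and [3, 3]: y[0] = 2×3 = 6; y[1] = 2×3 + 4×3 = 18; y[2] = 4×3 = 12 → [6, 18, 12]. Compare to given [5, 18, 12]: they differ at index 0: given 5, correct 6, so answer: No

No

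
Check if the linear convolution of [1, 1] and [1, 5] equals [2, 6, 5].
Recompute linear convolution of [1, 1] and [1, 5]: y[0] = 1×1 = 1; y[1] = 1×5 + 1×1 = 6; y[2] = 1×5 = 5 → [1, 6, 5]. Compare to given [2, 6, 5]: they differ at index 0: given 2, correct 1, so answer: No

No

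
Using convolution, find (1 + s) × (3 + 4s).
Ascending coefficients: a = [1, 1], b = [3, 4]. c[0] = 1×3 = 3; c[1] = 1×4 + 1×3 = 7; c[2] = 1×4 = 4. Result coefficients: [3, 7, 4] → 3 + 7s + 4s^2

3 + 7s + 4s^2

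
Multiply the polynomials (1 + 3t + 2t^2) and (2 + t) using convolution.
Ascending coefficients: a = [1, 3, 2], b = [2, 1]. c[0] = 1×2 = 2; c[1] = 1×1 + 3×2 = 7; c[2] = 3×1 + 2×2 = 7; c[3] = 2×1 = 2. Result coefficients: [2, 7, 7, 2] → 2 + 7t + 7t^2 + 2t^3

2 + 7t + 7t^2 + 2t^3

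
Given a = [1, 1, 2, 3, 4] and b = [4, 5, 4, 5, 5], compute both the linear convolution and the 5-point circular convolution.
Linear: y_lin[0] = 1×4 = 4; y_lin[1] = 1×5 + 1×4 = 9; y_lin[2] = 1×4 + 1×5 + 2×4 = 17; y_lin[3] = 1×5 + 1×4 + 2×5 + 3×4 = 31; y_lin[4] = 1×5 + 1×5 + 2×4 + 3×5 + 4×4 = 49; y_lin[5] = 1×5 + 2×5 + 3×4 + 4×5 = 47; y_lin[6] = 2×5 + 3×5 + 4×4 = 41; y_lin[7] = 3×5 + 4×5 = 35; y_lin[8] = 4×5 = 20 → [4, 9, 17, 31, 49, 47, 41, 35, 20]. Circular (length 5): y[0] = 1×4 + 1×5 + 2×5 + 3×4 + 4×5 = 51; y[1] = 1×5 + 1×4 + 2×5 + 3×5 + 4×4 = 50; y[2] = 1×4 + 1×5 + 2×4 + 3×5 + 4×5 = 52; y[3] = 1×5 + 1×4 + 2×5 + 3×4 + 4×5 = 51; y[4] = 1×5 + 1×5 + 2×4 + 3×5 + 4×4 = 49 → [51, 50, 52, 51, 49]

Linear: [4, 9, 17, 31, 49, 47, 41, 35, 20], Circular: [51, 50, 52, 51, 49]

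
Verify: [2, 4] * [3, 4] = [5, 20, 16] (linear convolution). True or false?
Recompute linear convolution of [2, 4] and [3, 4]: y[0] = 2×3 = 6; y[1] = 2×4 + 4×3 = 20; y[2] = 4×4 = 16 → [6, 20, 16]. Compare to given [5, 20, 16]: they differ at index 0: given 5, correct 6, so answer: No

No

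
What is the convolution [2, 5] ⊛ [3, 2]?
y[0] = 2×3 = 6; y[1] = 2×2 + 5×3 = 19; y[2] = 5×2 = 10

[6, 19, 10]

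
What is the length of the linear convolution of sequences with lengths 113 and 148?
Linear/full convolution length: m + n - 1 = 113 + 148 - 1 = 260

260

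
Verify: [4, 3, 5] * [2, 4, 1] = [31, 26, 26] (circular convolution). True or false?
Recompute circular convolution of [4, 3, 5] and [2, 4, 1]: y[0] = 4×2 + 3×1 + 5×4 = 31; y[1] = 4×4 + 3×2 + 5×1 = 27; y[2] = 4×1 + 3×4 + 5×2 = 26 → [31, 27, 26]. Compare to given [31, 26, 26]: they differ at index 1: given 26, correct 27, so answer: No

No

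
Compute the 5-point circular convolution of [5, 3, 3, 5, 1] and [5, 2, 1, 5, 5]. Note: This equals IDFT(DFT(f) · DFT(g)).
Either evaluate y[k] = Σ_j f[j]·g[(k-j) mod 5] directly, or use IDFT(DFT(f) · DFT(g)). y[0] = 5×5 + 3×5 + 3×5 + 5×1 + 1×2 = 62; y[1] = 5×2 + 3×5 + 3×5 + 5×5 + 1×1 = 66; y[2] = 5×1 + 3×2 + 3×5 + 5×5 + 1×5 = 56; y[3] = 5×5 + 3×1 + 3×2 + 5×5 + 1×5 = 64; y[4] = 5×5 + 3×5 + 3×1 + 5×2 + 1×5 = 58. Result: [62, 66, 56, 64, 58]

[62, 66, 56, 64, 58]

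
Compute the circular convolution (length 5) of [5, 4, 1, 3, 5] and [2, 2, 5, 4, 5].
Use y[k] = Σ_j f[j]·g[(k-j) mod 5]. y[0] = 5×2 + 4×5 + 1×4 + 3×5 + 5×2 = 59; y[1] = 5×2 + 4×2 + 1×5 + 3×4 + 5×5 = 60; y[2] = 5×5 + 4×2 + 1×2 + 3×5 + 5×4 = 70; y[3] = 5×4 + 4×5 + 1×2 + 3×2 + 5×5 = 73; y[4] = 5×5 + 4×4 + 1×5 + 3×2 + 5×2 = 62. Result: [59, 60, 70, 73, 62]

[59, 60, 70, 73, 62]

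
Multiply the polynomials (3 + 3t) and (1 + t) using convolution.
Ascending coefficients: a = [3, 3], b = [1, 1]. c[0] = 3×1 = 3; c[1] = 3×1 + 3×1 = 6; c[2] = 3×1 = 3. Result coefficients: [3, 6, 3] → 3 + 6t + 3t^2

3 + 6t + 3t^2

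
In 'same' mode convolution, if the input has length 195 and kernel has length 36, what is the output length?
'Same' mode returns an output with the same length as the input: 195

195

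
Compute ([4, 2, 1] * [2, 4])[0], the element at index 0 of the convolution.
Use y[k] = Σ_i a[i]·b[k-i] at k=0. y[0] = 4×2 = 8

8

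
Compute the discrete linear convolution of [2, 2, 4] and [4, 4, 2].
y[0] = 2×4 = 8; y[1] = 2×4 + 2×4 = 16; y[2] = 2×2 + 2×4 + 4×4 = 28; y[3] = 2×2 + 4×4 = 20; y[4] = 4×2 = 8

[8, 16, 28, 20, 8]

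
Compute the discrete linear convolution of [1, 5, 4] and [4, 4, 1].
y[0] = 1×4 = 4; y[1] = 1×4 + 5×4 = 24; y[2] = 1×1 + 5×4 + 4×4 = 37; y[3] = 5×1 + 4×4 = 21; y[4] = 4×1 = 4

[4, 24, 37, 21, 4]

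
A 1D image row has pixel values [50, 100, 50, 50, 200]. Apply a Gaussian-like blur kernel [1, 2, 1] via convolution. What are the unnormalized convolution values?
Convolve image row [50, 100, 50, 50, 200] with kernel [1, 2, 1]: y[0] = 50×1 = 50; y[1] = 50×2 + 100×1 = 200; y[2] = 50×1 + 100×2 + 50×1 = 300; y[3] = 100×1 + 50×2 + 50×1 = 250; y[4] = 50×1 + 50×2 + 200×1 = 350; y[5] = 50×1 + 200×2 = 450; y[6] = 200×1 = 200 → [50, 200, 300, 250, 350, 450, 200]. Normalization factor = sum(kernel) = 4.

[50, 200, 300, 250, 350, 450, 200]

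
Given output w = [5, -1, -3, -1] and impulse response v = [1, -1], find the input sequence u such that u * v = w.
Deconvolve w=[5, -1, -3, -1] by v=[1, -1]. Since v[0]=1, solve forward: u[0] = w[0] / 1 = 5; u[1] = (w[1] - 5×-1) / 1 = 4; u[2] = (w[2] - 4×-1) / 1 = 1. So u = [5, 4, 1]. Check by forward convolution: w[0] = 5×1 = 5; w[1] = 5×-1 + 4×1 = -1; w[2] = 4×-1 + 1×1 = -3; w[3] = 1×-1 = -1

[5, 4, 1]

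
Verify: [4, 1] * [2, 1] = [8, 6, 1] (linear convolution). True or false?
Recompute linear convolution of [4, 1] and [2, 1]: y[0] = 4×2 = 8; y[1] = 4×1 + 1×2 = 6; y[2] = 1×1 = 1 → [8, 6, 1]. Given [8, 6, 1] matches, so answer: Yes

Yes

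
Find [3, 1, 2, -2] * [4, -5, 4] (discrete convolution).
y[0] = 3×4 = 12; y[1] = 3×-5 + 1×4 = -11; y[2] = 3×4 + 1×-5 + 2×4 = 15; y[3] = 1×4 + 2×-5 + -2×4 = -14; y[4] = 2×4 + -2×-5 = 18; y[5] = -2×4 = -8

[12, -11, 15, -14, 18, -8]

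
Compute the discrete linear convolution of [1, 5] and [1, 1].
y[0] = 1×1 = 1; y[1] = 1×1 + 5×1 = 6; y[2] = 5×1 = 5

[1, 6, 5]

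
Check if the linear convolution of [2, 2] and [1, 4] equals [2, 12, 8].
Recompute linear convolution of [2, 2] and [1, 4]: y[0] = 2×1 = 2; y[1] = 2×4 + 2×1 = 10; y[2] = 2×4 = 8 → [2, 10, 8]. Compare to given [2, 12, 8]: they differ at index 1: given 12, correct 10, so answer: No

No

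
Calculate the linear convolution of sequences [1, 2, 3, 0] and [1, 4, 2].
y[0] = 1×1 = 1; y[1] = 1×4 + 2×1 = 6; y[2] = 1×2 + 2×4 + 3×1 = 13; y[3] = 2×2 + 3×4 + 0×1 = 16; y[4] = 3×2 + 0×4 = 6; y[5] = 0×2 = 0

[1, 6, 13, 16, 6, 0]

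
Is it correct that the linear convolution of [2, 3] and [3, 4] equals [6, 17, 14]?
Recompute linear convolution of [2, 3] and [3, 4]: y[0] = 2×3 = 6; y[1] = 2×4 + 3×3 = 17; y[2] = 3×4 = 12 → [6, 17, 12]. Compare to given [6, 17, 14]: they differ at index 2: given 14, correct 12, so answer: No

No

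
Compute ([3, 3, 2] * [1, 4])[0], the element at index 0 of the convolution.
Use y[k] = Σ_i a[i]·b[k-i] at k=0. y[0] = 3×1 = 3

3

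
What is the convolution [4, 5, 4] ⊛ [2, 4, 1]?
y[0] = 4×2 = 8; y[1] = 4×4 + 5×2 = 26; y[2] = 4×1 + 5×4 + 4×2 = 32; y[3] = 5×1 + 4×4 = 21; y[4] = 4×1 = 4

[8, 26, 32, 21, 4]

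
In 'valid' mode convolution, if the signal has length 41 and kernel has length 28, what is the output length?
'Valid' mode counts only positions where the kernel fully overlaps the signal: m - n + 1 = 41 - 28 + 1 = 14

14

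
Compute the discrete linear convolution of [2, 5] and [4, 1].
y[0] = 2×4 = 8; y[1] = 2×1 + 5×4 = 22; y[2] = 5×1 = 5

[8, 22, 5]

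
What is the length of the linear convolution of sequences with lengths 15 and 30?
Linear/full convolution length: m + n - 1 = 15 + 30 - 1 = 44

44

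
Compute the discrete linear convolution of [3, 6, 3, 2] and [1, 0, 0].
y[0] = 3×1 = 3; y[1] = 3×0 + 6×1 = 6; y[2] = 3×0 + 6×0 + 3×1 = 3; y[3] = 6×0 + 3×0 + 2×1 = 2; y[4] = 3×0 + 2×0 = 0; y[5] = 2×0 = 0

[3, 6, 3, 2, 0, 0]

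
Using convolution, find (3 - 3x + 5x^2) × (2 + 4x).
Ascending coefficients: a = [3, -3, 5], b = [2, 4]. c[0] = 3×2 = 6; c[1] = 3×4 + -3×2 = 6; c[2] = -3×4 + 5×2 = -2; c[3] = 5×4 = 20. Result coefficients: [6, 6, -2, 20] → 6 + 6x - 2x^2 + 20x^3

6 + 6x - 2x^2 + 20x^3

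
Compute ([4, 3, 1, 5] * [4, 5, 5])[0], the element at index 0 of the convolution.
Use y[k] = Σ_i a[i]·b[k-i] at k=0. y[0] = 4×4 = 16

16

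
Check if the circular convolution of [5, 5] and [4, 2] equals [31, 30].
Recompute circular convolution of [5, 5] and [4, 2]: y[0] = 5×4 + 5×2 = 30; y[1] = 5×2 + 5×4 = 30 → [30, 30]. Compare to given [31, 30]: they differ at index 0: given 31, correct 30, so answer: No

No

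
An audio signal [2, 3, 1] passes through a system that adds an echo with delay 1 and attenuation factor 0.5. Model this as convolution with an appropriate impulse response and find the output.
Direct-path + delayed-attenuated-path model → impulse response h = [1, 0.5] (1 at lag 0, 0.5 at lag 1). Output y[n] = x[n] + 0.5·x[n - 1] (with x[n] = 0 outside 0..2): y[0] = 2 + 0.5×0 = 2; y[1] = 3 + 0.5×2 = 4.0; y[2] = 1 + 0.5×3 = 2.5; y[3] = 0 + 0.5×1 = 0.5. So y = [2, 4.0, 2.5, 0.5]

[2, 4.0, 2.5, 0.5]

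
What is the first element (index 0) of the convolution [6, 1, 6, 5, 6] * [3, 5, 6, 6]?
Use y[k] = Σ_i a[i]·b[k-i] at k=0. y[0] = 6×3 = 18

18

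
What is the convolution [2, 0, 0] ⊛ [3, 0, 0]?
y[0] = 2×3 = 6; y[1] = 2×0 + 0×3 = 0; y[2] = 2×0 + 0×0 + 0×3 = 0; y[3] = 0×0 + 0×0 = 0; y[4] = 0×0 = 0

[6, 0, 0, 0, 0]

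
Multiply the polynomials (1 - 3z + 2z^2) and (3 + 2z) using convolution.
Ascending coefficients: a = [1, -3, 2], b = [3, 2]. c[0] = 1×3 = 3; c[1] = 1×2 + -3×3 = -7; c[2] = -3×2 + 2×3 = 0; c[3] = 2×2 = 4. Result coefficients: [3, -7, 0, 4] → 3 - 7z + 4z^3

3 - 7z + 4z^3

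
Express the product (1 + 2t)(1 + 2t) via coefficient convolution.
Ascending coefficients: a = [1, 2], b = [1, 2]. c[0] = 1×1 = 1; c[1] = 1×2 + 2×1 = 4; c[2] = 2×2 = 4. Result coefficients: [1, 4, 4] → 1 + 4t + 4t^2

1 + 4t + 4t^2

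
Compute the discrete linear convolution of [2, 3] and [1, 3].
y[0] = 2×1 = 2; y[1] = 2×3 + 3×1 = 9; y[2] = 3×3 = 9

[2, 9, 9]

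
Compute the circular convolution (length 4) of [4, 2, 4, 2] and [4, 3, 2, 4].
Use y[k] = Σ_j u[j]·v[(k-j) mod 4]. y[0] = 4×4 + 2×4 + 4×2 + 2×3 = 38; y[1] = 4×3 + 2×4 + 4×4 + 2×2 = 40; y[2] = 4×2 + 2×3 + 4×4 + 2×4 = 38; y[3] = 4×4 + 2×2 + 4×3 + 2×4 = 40. Result: [38, 40, 38, 40]

[38, 40, 38, 40]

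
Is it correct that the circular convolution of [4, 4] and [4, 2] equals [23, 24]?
Recompute circular convolution of [4, 4] and [4, 2]: y[0] = 4×4 + 4×2 = 24; y[1] = 4×2 + 4×4 = 24 → [24, 24]. Compare to given [23, 24]: they differ at index 0: given 23, correct 24, so answer: No

No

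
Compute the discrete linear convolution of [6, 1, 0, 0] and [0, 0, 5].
y[0] = 6×0 = 0; y[1] = 6×0 + 1×0 = 0; y[2] = 6×5 + 1×0 + 0×0 = 30; y[3] = 1×5 + 0×0 + 0×0 = 5; y[4] = 0×5 + 0×0 = 0; y[5] = 0×5 = 0

[0, 0, 30, 5, 0, 0]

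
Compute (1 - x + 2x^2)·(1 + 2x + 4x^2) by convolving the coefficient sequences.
Ascending coefficients: a = [1, -1, 2], b = [1, 2, 4]. c[0] = 1×1 = 1; c[1] = 1×2 + -1×1 = 1; c[2] = 1×4 + -1×2 + 2×1 = 4; c[3] = -1×4 + 2×2 = 0; c[4] = 2×4 = 8. Result coefficients: [1, 1, 4, 0, 8] → 1 + x + 4x^2 + 8x^4

1 + x + 4x^2 + 8x^4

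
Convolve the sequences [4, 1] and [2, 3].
y[0] = 4×2 = 8; y[1] = 4×3 + 1×2 = 14; y[2] = 1×3 = 3

[8, 14, 3]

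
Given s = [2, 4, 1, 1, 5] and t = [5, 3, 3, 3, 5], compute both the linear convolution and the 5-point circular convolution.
Linear: y_lin[0] = 2×5 = 10; y_lin[1] = 2×3 + 4×5 = 26; y_lin[2] = 2×3 + 4×3 + 1×5 = 23; y_lin[3] = 2×3 + 4×3 + 1×3 + 1×5 = 26; y_lin[4] = 2×5 + 4×3 + 1×3 + 1×3 + 5×5 = 53; y_lin[5] = 4×5 + 1×3 + 1×3 + 5×3 = 41; y_lin[6] = 1×5 + 1×3 + 5×3 = 23; y_lin[7] = 1×5 + 5×3 = 20; y_lin[8] = 5×5 = 25 → [10, 26, 23, 26, 53, 41, 23, 20, 25]. Circular (length 5): y[0] = 2×5 + 4×5 + 1×3 + 1×3 + 5×3 = 51; y[1] = 2×3 + 4×5 + 1×5 + 1×3 + 5×3 = 49; y[2] = 2×3 + 4×3 + 1×5 + 1×5 + 5×3 = 43; y[3] = 2×3 + 4×3 + 1×3 + 1×5 + 5×5 = 51; y[4] = 2×5 + 4×3 + 1×3 + 1×3 + 5×5 = 53 → [51, 49, 43, 51, 53]

Linear: [10, 26, 23, 26, 53, 41, 23, 20, 25], Circular: [51, 49, 43, 51, 53]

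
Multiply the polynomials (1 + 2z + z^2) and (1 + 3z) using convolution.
Ascending coefficients: a = [1, 2, 1], b = [1, 3]. c[0] = 1×1 = 1; c[1] = 1×3 + 2×1 = 5; c[2] = 2×3 + 1×1 = 7; c[3] = 1×3 = 3. Result coefficients: [1, 5, 7, 3] → 1 + 5z + 7z^2 + 3z^3

1 + 5z + 7z^2 + 3z^3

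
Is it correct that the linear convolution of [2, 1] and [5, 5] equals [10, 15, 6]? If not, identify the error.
Recompute linear convolution of [2, 1] and [5, 5]: y[0] = 2×5 = 10; y[1] = 2×5 + 1×5 = 15; y[2] = 1×5 = 5 → [10, 15, 5]. Compare to given [10, 15, 6]: they differ at index 2: given 6, correct 5, so answer: No

No. Error at index 2: given 6, correct 5.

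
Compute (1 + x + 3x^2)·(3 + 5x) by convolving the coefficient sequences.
Ascending coefficients: a = [1, 1, 3], b = [3, 5]. c[0] = 1×3 = 3; c[1] = 1×5 + 1×3 = 8; c[2] = 1×5 + 3×3 = 14; c[3] = 3×5 = 15. Result coefficients: [3, 8, 14, 15] → 3 + 8x + 14x^2 + 15x^3

3 + 8x + 14x^2 + 15x^3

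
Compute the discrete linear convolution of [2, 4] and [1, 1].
y[0] = 2×1 = 2; y[1] = 2×1 + 4×1 = 6; y[2] = 4×1 = 4

[2, 6, 4]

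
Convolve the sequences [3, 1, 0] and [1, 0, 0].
y[0] = 3×1 = 3; y[1] = 3×0 + 1×1 = 1; y[2] = 3×0 + 1×0 + 0×1 = 0; y[3] = 1×0 + 0×0 = 0; y[4] = 0×0 = 0

[3, 1, 0, 0, 0]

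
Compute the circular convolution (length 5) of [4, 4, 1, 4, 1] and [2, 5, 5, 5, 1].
Use y[k] = Σ_j x[j]·h[(k-j) mod 5]. y[0] = 4×2 + 4×1 + 1×5 + 4×5 + 1×5 = 42; y[1] = 4×5 + 4×2 + 1×1 + 4×5 + 1×5 = 54; y[2] = 4×5 + 4×5 + 1×2 + 4×1 + 1×5 = 51; y[3] = 4×5 + 4×5 + 1×5 + 4×2 + 1×1 = 54; y[4] = 4×1 + 4×5 + 1×5 + 4×5 + 1×2 = 51. Result: [42, 54, 51, 54, 51]

[42, 54, 51, 54, 51]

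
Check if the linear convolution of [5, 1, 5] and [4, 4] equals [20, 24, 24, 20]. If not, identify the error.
Recompute linear convolution of [5, 1, 5] and [4, 4]: y[0] = 5×4 = 20; y[1] = 5×4 + 1×4 = 24; y[2] = 1×4 + 5×4 = 24; y[3] = 5×4 = 20 → [20, 24, 24, 20]. Given [20, 24, 24, 20] matches, so answer: Yes

Yes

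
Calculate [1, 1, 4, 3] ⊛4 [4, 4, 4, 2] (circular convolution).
Use y[k] = Σ_j a[j]·b[(k-j) mod 4]. y[0] = 1×4 + 1×2 + 4×4 + 3×4 = 34; y[1] = 1×4 + 1×4 + 4×2 + 3×4 = 28; y[2] = 1×4 + 1×4 + 4×4 + 3×2 = 30; y[3] = 1×2 + 1×4 + 4×4 + 3×4 = 34. Result: [34, 28, 30, 34]

[34, 28, 30, 34]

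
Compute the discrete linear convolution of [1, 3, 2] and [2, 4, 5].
y[0] = 1×2 = 2; y[1] = 1×4 + 3×2 = 10; y[2] = 1×5 + 3×4 + 2×2 = 21; y[3] = 3×5 + 2×4 = 23; y[4] = 2×5 = 10

[2, 10, 21, 23, 10]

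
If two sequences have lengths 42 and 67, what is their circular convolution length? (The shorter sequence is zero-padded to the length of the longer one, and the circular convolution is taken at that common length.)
Circular convolution (zero-padding the shorter input) has length max(m, n) = max(42, 67) = 67

67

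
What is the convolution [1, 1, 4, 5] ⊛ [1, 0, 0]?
y[0] = 1×1 = 1; y[1] = 1×0 + 1×1 = 1; y[2] = 1×0 + 1×0 + 4×1 = 4; y[3] = 1×0 + 4×0 + 5×1 = 5; y[4] = 4×0 + 5×0 = 0; y[5] = 5×0 = 0

[1, 1, 4, 5, 0, 0]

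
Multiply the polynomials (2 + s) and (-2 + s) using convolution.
Ascending coefficients: a = [2, 1], b = [-2, 1]. c[0] = 2×-2 = -4; c[1] = 2×1 + 1×-2 = 0; c[2] = 1×1 = 1. Result coefficients: [-4, 0, 1] → -4 + s^2

-4 + s^2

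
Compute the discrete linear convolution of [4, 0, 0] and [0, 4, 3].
y[0] = 4×0 = 0; y[1] = 4×4 + 0×0 = 16; y[2] = 4×3 + 0×4 + 0×0 = 12; y[3] = 0×3 + 0×4 = 0; y[4] = 0×3 = 0

[0, 16, 12, 0, 0]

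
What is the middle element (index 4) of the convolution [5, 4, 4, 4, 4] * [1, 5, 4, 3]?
Use y[k] = Σ_i a[i]·b[k-i] at k=4. y[4] = 4×3 + 4×4 + 4×5 + 4×1 = 52

52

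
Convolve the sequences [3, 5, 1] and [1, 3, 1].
y[0] = 3×1 = 3; y[1] = 3×3 + 5×1 = 14; y[2] = 3×1 + 5×3 + 1×1 = 19; y[3] = 5×1 + 1×3 = 8; y[4] = 1×1 = 1

[3, 14, 19, 8, 1]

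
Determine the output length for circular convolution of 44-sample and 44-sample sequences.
Circular convolution (zero-padding the shorter input) has length max(m, n) = max(44, 44) = 44

44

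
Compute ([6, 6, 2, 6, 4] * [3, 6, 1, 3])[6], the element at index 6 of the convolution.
Use y[k] = Σ_i a[i]·b[k-i] at k=6. y[6] = 6×3 + 4×1 = 22

22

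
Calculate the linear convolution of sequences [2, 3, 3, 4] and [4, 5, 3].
y[0] = 2×4 = 8; y[1] = 2×5 + 3×4 = 22; y[2] = 2×3 + 3×5 + 3×4 = 33; y[3] = 3×3 + 3×5 + 4×4 = 40; y[4] = 3×3 + 4×5 = 29; y[5] = 4×3 = 12

[8, 22, 33, 40, 29, 12]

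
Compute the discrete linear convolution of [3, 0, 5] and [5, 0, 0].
y[0] = 3×5 = 15; y[1] = 3×0 + 0×5 = 0; y[2] = 3×0 + 0×0 + 5×5 = 25; y[3] = 0×0 + 5×0 = 0; y[4] = 5×0 = 0

[15, 0, 25, 0, 0]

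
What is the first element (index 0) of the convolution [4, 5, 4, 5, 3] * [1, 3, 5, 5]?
Use y[k] = Σ_i a[i]·b[k-i] at k=0. y[0] = 4×1 = 4

4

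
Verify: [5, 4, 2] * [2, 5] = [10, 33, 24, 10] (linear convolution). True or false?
Recompute linear convolution of [5, 4, 2] and [2, 5]: y[0] = 5×2 = 10; y[1] = 5×5 + 4×2 = 33; y[2] = 4×5 + 2×2 = 24; y[3] = 2×5 = 10 → [10, 33, 24, 10]. Given [10, 33, 24, 10] matches, so answer: Yes

Yes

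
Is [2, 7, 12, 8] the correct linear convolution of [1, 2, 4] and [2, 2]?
Recompute linear convolution of [1, 2, 4] and [2, 2]: y[0] = 1×2 = 2; y[1] = 1×2 + 2×2 = 6; y[2] = 2×2 + 4×2 = 12; y[3] = 4×2 = 8 → [2, 6, 12, 8]. Compare to given [2, 7, 12, 8]: they differ at index 1: given 7, correct 6, so answer: No

No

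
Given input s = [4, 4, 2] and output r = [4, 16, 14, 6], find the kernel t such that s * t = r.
Output length 4 = len(s) + len(t) - 1 ⇒ len(t) = 2. Solve t forward using t[k] = (r[k] - Σ_{i≥1} s[i]·t[k-i]) / s[0]: t[0] = r[0] / s[0] = 4 / 4 = 1; t[1] = (r[1] - 4×1) / s[0] = (16 - 4×1) / 4 = 3. So t = [1, 3]. Forward-check [4, 4, 2] * [1, 3]: r[0] = 4×1 = 4; r[1] = 4×3 + 4×1 = 16; r[2] = 4×3 + 2×1 = 14; r[3] = 2×3 = 6 → [4, 16, 14, 6] ✓

[1, 3]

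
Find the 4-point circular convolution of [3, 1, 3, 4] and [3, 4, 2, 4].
Use y[k] = Σ_j a[j]·b[(k-j) mod 4]. y[0] = 3×3 + 1×4 + 3×2 + 4×4 = 35; y[1] = 3×4 + 1×3 + 3×4 + 4×2 = 35; y[2] = 3×2 + 1×4 + 3×3 + 4×4 = 35; y[3] = 3×4 + 1×2 + 3×4 + 4×3 = 38. Result: [35, 35, 35, 38]

[35, 35, 35, 38]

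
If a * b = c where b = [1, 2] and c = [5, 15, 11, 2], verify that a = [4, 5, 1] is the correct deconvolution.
Forward-compute [4, 5, 1] * [1, 2]: c[0] = 4×1 = 4; c[1] = 4×2 + 5×1 = 13; c[2] = 5×2 + 1×1 = 11; c[3] = 1×2 = 2 → [4, 13, 11, 2]. Does not match given c = [5, 15, 11, 2].

Not verified. [4, 5, 1] * [1, 2] = [4, 13, 11, 2], which differs from [5, 15, 11, 2] at index 0.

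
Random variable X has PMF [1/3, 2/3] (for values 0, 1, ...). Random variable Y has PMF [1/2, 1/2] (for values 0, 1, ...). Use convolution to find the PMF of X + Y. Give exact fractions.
P(X+Y=k) = Σ_i P(X=i)·P(Y=k-i) — a convolution of [1/3, 2/3] and [1/2, 1/2]. P(X+Y=0) = (1/3)×(1/2) = 1/6; P(X+Y=1) = (1/3)×(1/2) + (2/3)×(1/2) = 1/6 + 1/3 = 1/2; P(X+Y=2) = (2/3)×(1/2) = 1/3. PMF: [1/6, 1/2, 1/3] (sums to 1 ✓)

[1/6, 1/2, 1/3]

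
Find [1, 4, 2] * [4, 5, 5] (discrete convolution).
y[0] = 1×4 = 4; y[1] = 1×5 + 4×4 = 21; y[2] = 1×5 + 4×5 + 2×4 = 33; y[3] = 4×5 + 2×5 = 30; y[4] = 2×5 = 10

[4, 21, 33, 30, 10]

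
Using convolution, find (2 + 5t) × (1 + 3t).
Ascending coefficients: a = [2, 5], b = [1, 3]. c[0] = 2×1 = 2; c[1] = 2×3 + 5×1 = 11; c[2] = 5×3 = 15. Result coefficients: [2, 11, 15] → 2 + 11t + 15t^2

2 + 11t + 15t^2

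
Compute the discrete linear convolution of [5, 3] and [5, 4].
y[0] = 5×5 = 25; y[1] = 5×4 + 3×5 = 35; y[2] = 3×4 = 12

[25, 35, 12]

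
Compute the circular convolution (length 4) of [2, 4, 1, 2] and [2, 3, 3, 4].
Use y[k] = Σ_j x[j]·h[(k-j) mod 4]. y[0] = 2×2 + 4×4 + 1×3 + 2×3 = 29; y[1] = 2×3 + 4×2 + 1×4 + 2×3 = 24; y[2] = 2×3 + 4×3 + 1×2 + 2×4 = 28; y[3] = 2×4 + 4×3 + 1×3 + 2×2 = 27. Result: [29, 24, 28, 27]

[29, 24, 28, 27]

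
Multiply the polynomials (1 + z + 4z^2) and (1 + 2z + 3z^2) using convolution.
Ascending coefficients: a = [1, 1, 4], b = [1, 2, 3]. c[0] = 1×1 = 1; c[1] = 1×2 + 1×1 = 3; c[2] = 1×3 + 1×2 + 4×1 = 9; c[3] = 1×3 + 4×2 = 11; c[4] = 4×3 = 12. Result coefficients: [1, 3, 9, 11, 12] → 1 + 3z + 9z^2 + 11z^3 + 12z^4

1 + 3z + 9z^2 + 11z^3 + 12z^4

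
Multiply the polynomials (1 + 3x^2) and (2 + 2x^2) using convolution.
Ascending coefficients: a = [1, 0, 3], b = [2, 0, 2]. c[0] = 1×2 = 2; c[1] = 1×0 + 0×2 = 0; c[2] = 1×2 + 0×0 + 3×2 = 8; c[3] = 0×2 + 3×0 = 0; c[4] = 3×2 = 6. Result coefficients: [2, 0, 8, 0, 6] → 2 + 8x^2 + 6x^4

2 + 8x^2 + 6x^4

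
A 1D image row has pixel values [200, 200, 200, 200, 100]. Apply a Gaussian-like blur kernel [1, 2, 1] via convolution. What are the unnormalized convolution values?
Convolve image row [200, 200, 200, 200, 100] with kernel [1, 2, 1]: y[0] = 200×1 = 200; y[1] = 200×2 + 200×1 = 600; y[2] = 200×1 + 200×2 + 200×1 = 800; y[3] = 200×1 + 200×2 + 200×1 = 800; y[4] = 200×1 + 200×2 + 100×1 = 700; y[5] = 200×1 + 100×2 = 400; y[6] = 100×1 = 100 → [200, 600, 800, 800, 700, 400, 100]. Normalization factor = sum(kernel) = 4.

[200, 600, 800, 800, 700, 400, 100]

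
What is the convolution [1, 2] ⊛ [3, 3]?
y[0] = 1×3 = 3; y[1] = 1×3 + 2×3 = 9; y[2] = 2×3 = 6

[3, 9, 6]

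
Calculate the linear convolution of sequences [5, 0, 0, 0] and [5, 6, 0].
y[0] = 5×5 = 25; y[1] = 5×6 + 0×5 = 30; y[2] = 5×0 + 0×6 + 0×5 = 0; y[3] = 0×0 + 0×6 + 0×5 = 0; y[4] = 0×0 + 0×6 = 0; y[5] = 0×0 = 0

[25, 30, 0, 0, 0, 0]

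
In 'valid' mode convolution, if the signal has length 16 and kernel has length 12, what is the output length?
'Valid' mode counts only positions where the kernel fully overlaps the signal: m - n + 1 = 16 - 12 + 1 = 5

5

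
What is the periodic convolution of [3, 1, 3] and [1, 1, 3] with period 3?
Use y[k] = Σ_j u[j]·v[(k-j) mod 3]. y[0] = 3×1 + 1×3 + 3×1 = 9; y[1] = 3×1 + 1×1 + 3×3 = 13; y[2] = 3×3 + 1×1 + 3×1 = 13. Result: [9, 13, 13]

[9, 13, 13]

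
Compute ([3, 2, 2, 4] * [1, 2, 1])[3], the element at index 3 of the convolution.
Use y[k] = Σ_i a[i]·b[k-i] at k=3. y[3] = 2×1 + 2×2 + 4×1 = 10

10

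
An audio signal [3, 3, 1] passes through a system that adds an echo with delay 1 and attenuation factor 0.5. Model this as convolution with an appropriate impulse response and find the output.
Direct-path + delayed-attenuated-path model → impulse response h = [1, 0.5] (1 at lag 0, 0.5 at lag 1). Output y[n] = x[n] + 0.5·x[n - 1] (with x[n] = 0 outside 0..2): y[0] = 3 + 0.5×0 = 3; y[1] = 3 + 0.5×3 = 4.5; y[2] = 1 + 0.5×3 = 2.5; y[3] = 0 + 0.5×1 = 0.5. So y = [3, 4.5, 2.5, 0.5]

[3, 4.5, 2.5, 0.5]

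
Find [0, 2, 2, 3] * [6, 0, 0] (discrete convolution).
y[0] = 0×6 = 0; y[1] = 0×0 + 2×6 = 12; y[2] = 0×0 + 2×0 + 2×6 = 12; y[3] = 2×0 + 2×0 + 3×6 = 18; y[4] = 2×0 + 3×0 = 0; y[5] = 3×0 = 0

[0, 12, 12, 18, 0, 0]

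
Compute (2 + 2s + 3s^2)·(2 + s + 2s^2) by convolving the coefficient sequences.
Ascending coefficients: a = [2, 2, 3], b = [2, 1, 2]. c[0] = 2×2 = 4; c[1] = 2×1 + 2×2 = 6; c[2] = 2×2 + 2×1 + 3×2 = 12; c[3] = 2×2 + 3×1 = 7; c[4] = 3×2 = 6. Result coefficients: [4, 6, 12, 7, 6] → 4 + 6s + 12s^2 + 7s^3 + 6s^4

4 + 6s + 12s^2 + 7s^3 + 6s^4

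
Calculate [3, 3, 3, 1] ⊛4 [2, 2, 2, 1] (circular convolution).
Use y[k] = Σ_j u[j]·v[(k-j) mod 4]. y[0] = 3×2 + 3×1 + 3×2 + 1×2 = 17; y[1] = 3×2 + 3×2 + 3×1 + 1×2 = 17; y[2] = 3×2 + 3×2 + 3×2 + 1×1 = 19; y[3] = 3×1 + 3×2 + 3×2 + 1×2 = 17. Result: [17, 17, 19, 17]

[17, 17, 19, 17]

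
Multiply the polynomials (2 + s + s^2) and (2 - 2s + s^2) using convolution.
Ascending coefficients: a = [2, 1, 1], b = [2, -2, 1]. c[0] = 2×2 = 4; c[1] = 2×-2 + 1×2 = -2; c[2] = 2×1 + 1×-2 + 1×2 = 2; c[3] = 1×1 + 1×-2 = -1; c[4] = 1×1 = 1. Result coefficients: [4, -2, 2, -1, 1] → 4 - 2s + 2s^2 - s^3 + s^4

4 - 2s + 2s^2 - s^3 + s^4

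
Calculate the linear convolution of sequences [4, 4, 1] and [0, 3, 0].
y[0] = 4×0 = 0; y[1] = 4×3 + 4×0 = 12; y[2] = 4×0 + 4×3 + 1×0 = 12; y[3] = 4×0 + 1×3 = 3; y[4] = 1×0 = 0

[0, 12, 12, 3, 0]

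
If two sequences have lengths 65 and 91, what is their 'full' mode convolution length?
Linear/full convolution length: m + n - 1 = 65 + 91 - 1 = 155

155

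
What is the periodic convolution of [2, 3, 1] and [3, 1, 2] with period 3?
Use y[k] = Σ_j s[j]·t[(k-j) mod 3]. y[0] = 2×3 + 3×2 + 1×1 = 13; y[1] = 2×1 + 3×3 + 1×2 = 13; y[2] = 2×2 + 3×1 + 1×3 = 10. Result: [13, 13, 10]

[13, 13, 10]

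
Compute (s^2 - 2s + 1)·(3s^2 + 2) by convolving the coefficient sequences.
Ascending coefficients: a = [1, -2, 1], b = [2, 0, 3]. c[0] = 1×2 = 2; c[1] = 1×0 + -2×2 = -4; c[2] = 1×3 + -2×0 + 1×2 = 5; c[3] = -2×3 + 1×0 = -6; c[4] = 1×3 = 3. Result coefficients: [2, -4, 5, -6, 3] → 3s^4 - 6s^3 + 5s^2 - 4s + 2

3s^4 - 6s^3 + 5s^2 - 4s + 2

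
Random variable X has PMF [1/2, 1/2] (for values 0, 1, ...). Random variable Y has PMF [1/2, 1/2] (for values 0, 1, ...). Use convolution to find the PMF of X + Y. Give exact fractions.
P(X+Y=k) = Σ_i P(X=i)·P(Y=k-i) — a convolution of [1/2, 1/2] and [1/2, 1/2]. P(X+Y=0) = (1/2)×(1/2) = 1/4; P(X+Y=1) = (1/2)×(1/2) + (1/2)×(1/2) = 1/4 + 1/4 = 1/2; P(X+Y=2) = (1/2)×(1/2) = 1/4. PMF: [1/4, 1/2, 1/4] (sums to 1 ✓)

[1/4, 1/2, 1/4]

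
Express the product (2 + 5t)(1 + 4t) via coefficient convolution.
Ascending coefficients: a = [2, 5], b = [1, 4]. c[0] = 2×1 = 2; c[1] = 2×4 + 5×1 = 13; c[2] = 5×4 = 20. Result coefficients: [2, 13, 20] → 2 + 13t + 20t^2

2 + 13t + 20t^2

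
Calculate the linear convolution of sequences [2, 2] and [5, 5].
y[0] = 2×5 = 10; y[1] = 2×5 + 2×5 = 20; y[2] = 2×5 = 10

[10, 20, 10]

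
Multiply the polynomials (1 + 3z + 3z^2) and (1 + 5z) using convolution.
Ascending coefficients: a = [1, 3, 3], b = [1, 5]. c[0] = 1×1 = 1; c[1] = 1×5 + 3×1 = 8; c[2] = 3×5 + 3×1 = 18; c[3] = 3×5 = 15. Result coefficients: [1, 8, 18, 15] → 1 + 8z + 18z^2 + 15z^3

1 + 8z + 18z^2 + 15z^3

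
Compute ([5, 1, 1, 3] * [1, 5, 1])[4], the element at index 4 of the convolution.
Use y[k] = Σ_i a[i]·b[k-i] at k=4. y[4] = 1×1 + 3×5 = 16

16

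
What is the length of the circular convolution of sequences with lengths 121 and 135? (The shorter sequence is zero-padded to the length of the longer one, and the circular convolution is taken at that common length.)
Circular convolution (zero-padding the shorter input) has length max(m, n) = max(121, 135) = 135

135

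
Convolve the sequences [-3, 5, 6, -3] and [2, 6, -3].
y[0] = -3×2 = -6; y[1] = -3×6 + 5×2 = -8; y[2] = -3×-3 + 5×6 + 6×2 = 51; y[3] = 5×-3 + 6×6 + -3×2 = 15; y[4] = 6×-3 + -3×6 = -36; y[5] = -3×-3 = 9

[-6, -8, 51, 15, -36, 9]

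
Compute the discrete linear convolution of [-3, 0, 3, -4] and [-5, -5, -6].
y[0] = -3×-5 = 15; y[1] = -3×-5 + 0×-5 = 15; y[2] = -3×-6 + 0×-5 + 3×-5 = 3; y[3] = 0×-6 + 3×-5 + -4×-5 = 5; y[4] = 3×-6 + -4×-5 = 2; y[5] = -4×-6 = 24

[15, 15, 3, 5, 2, 24]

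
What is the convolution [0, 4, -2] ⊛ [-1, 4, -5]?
y[0] = 0×-1 = 0; y[1] = 0×4 + 4×-1 = -4; y[2] = 0×-5 + 4×4 + -2×-1 = 18; y[3] = 4×-5 + -2×4 = -28; y[4] = -2×-5 = 10

[0, -4, 18, -28, 10]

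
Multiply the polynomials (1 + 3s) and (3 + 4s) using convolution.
Ascending coefficients: a = [1, 3], b = [3, 4]. c[0] = 1×3 = 3; c[1] = 1×4 + 3×3 = 13; c[2] = 3×4 = 12. Result coefficients: [3, 13, 12] → 3 + 13s + 12s^2

3 + 13s + 12s^2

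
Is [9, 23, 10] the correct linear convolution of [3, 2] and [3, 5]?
Recompute linear convolution of [3, 2] and [3, 5]: y[0] = 3×3 = 9; y[1] = 3×5 + 2×3 = 21; y[2] = 2×5 = 10 → [9, 21, 10]. Compare to given [9, 23, 10]: they differ at index 1: given 23, correct 21, so answer: No

No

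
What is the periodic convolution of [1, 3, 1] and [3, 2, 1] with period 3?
Use y[k] = Σ_j x[j]·h[(k-j) mod 3]. y[0] = 1×3 + 3×1 + 1×2 = 8; y[1] = 1×2 + 3×3 + 1×1 = 12; y[2] = 1×1 + 3×2 + 1×3 = 10. Result: [8, 12, 10]

[8, 12, 10]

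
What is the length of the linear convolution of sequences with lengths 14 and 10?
Linear/full convolution length: m + n - 1 = 14 + 10 - 1 = 23

23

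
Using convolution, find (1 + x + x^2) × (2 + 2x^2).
Ascending coefficients: a = [1, 1, 1], b = [2, 0, 2]. c[0] = 1×2 = 2; c[1] = 1×0 + 1×2 = 2; c[2] = 1×2 + 1×0 + 1×2 = 4; c[3] = 1×2 + 1×0 = 2; c[4] = 1×2 = 2. Result coefficients: [2, 2, 4, 2, 2] → 2 + 2x + 4x^2 + 2x^3 + 2x^4

2 + 2x + 4x^2 + 2x^3 + 2x^4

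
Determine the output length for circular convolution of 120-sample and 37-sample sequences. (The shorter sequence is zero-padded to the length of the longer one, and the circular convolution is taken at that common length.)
Circular convolution (zero-padding the shorter input) has length max(m, n) = max(120, 37) = 120

120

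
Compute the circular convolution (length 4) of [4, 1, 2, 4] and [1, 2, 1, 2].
Use y[k] = Σ_j s[j]·t[(k-j) mod 4]. y[0] = 4×1 + 1×2 + 2×1 + 4×2 = 16; y[1] = 4×2 + 1×1 + 2×2 + 4×1 = 17; y[2] = 4×1 + 1×2 + 2×1 + 4×2 = 16; y[3] = 4×2 + 1×1 + 2×2 + 4×1 = 17. Result: [16, 17, 16, 17]

[16, 17, 16, 17]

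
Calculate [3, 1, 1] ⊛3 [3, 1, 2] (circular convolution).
Use y[k] = Σ_j u[j]·v[(k-j) mod 3]. y[0] = 3×3 + 1×2 + 1×1 = 12; y[1] = 3×1 + 1×3 + 1×2 = 8; y[2] = 3×2 + 1×1 + 1×3 = 10. Result: [12, 8, 10]

[12, 8, 10]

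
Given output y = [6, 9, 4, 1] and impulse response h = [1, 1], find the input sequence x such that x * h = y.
Deconvolve y=[6, 9, 4, 1] by h=[1, 1]. Since h[0]=1, solve forward: x[0] = y[0] / 1 = 6; x[1] = (y[1] - 6×1) / 1 = 3; x[2] = (y[2] - 3×1) / 1 = 1. So x = [6, 3, 1]. Check by forward convolution: y[0] = 6×1 = 6; y[1] = 6×1 + 3×1 = 9; y[2] = 3×1 + 1×1 = 4; y[3] = 1×1 = 1

[6, 3, 1]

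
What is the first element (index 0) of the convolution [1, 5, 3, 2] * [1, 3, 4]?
Use y[k] = Σ_i a[i]·b[k-i] at k=0. y[0] = 1×1 = 1

1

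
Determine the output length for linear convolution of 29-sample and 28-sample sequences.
Linear/full convolution length: m + n - 1 = 29 + 28 - 1 = 56

56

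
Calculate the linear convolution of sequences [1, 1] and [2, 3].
y[0] = 1×2 = 2; y[1] = 1×3 + 1×2 = 5; y[2] = 1×3 = 3

[2, 5, 3]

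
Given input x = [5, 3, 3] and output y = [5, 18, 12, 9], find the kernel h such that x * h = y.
Output length 4 = len(x) + len(h) - 1 ⇒ len(h) = 2. Solve h forward using h[k] = (y[k] - Σ_{i≥1} x[i]·h[k-i]) / x[0]: h[0] = y[0] / x[0] = 5 / 5 = 1; h[1] = (y[1] - 3×1) / x[0] = (18 - 3×1) / 5 = 3. So h = [1, 3]. Forward-check [5, 3, 3] * [1, 3]: y[0] = 5×1 = 5; y[1] = 5×3 + 3×1 = 18; y[2] = 3×3 + 3×1 = 12; y[3] = 3×3 = 9 → [5, 18, 12, 9] ✓

[1, 3]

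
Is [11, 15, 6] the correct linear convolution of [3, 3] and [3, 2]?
Recompute linear convolution of [3, 3] and [3, 2]: y[0] = 3×3 = 9; y[1] = 3×2 + 3×3 = 15; y[2] = 3×2 = 6 → [9, 15, 6]. Compare to given [11, 15, 6]: they differ at index 0: given 11, correct 9, so answer: No

No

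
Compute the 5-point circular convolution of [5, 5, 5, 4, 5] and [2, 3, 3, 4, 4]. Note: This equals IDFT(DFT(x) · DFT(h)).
Either evaluate y[k] = Σ_j x[j]·h[(k-j) mod 5] directly, or use IDFT(DFT(x) · DFT(h)). y[0] = 5×2 + 5×4 + 5×4 + 4×3 + 5×3 = 77; y[1] = 5×3 + 5×2 + 5×4 + 4×4 + 5×3 = 76; y[2] = 5×3 + 5×3 + 5×2 + 4×4 + 5×4 = 76; y[3] = 5×4 + 5×3 + 5×3 + 4×2 + 5×4 = 78; y[4] = 5×4 + 5×4 + 5×3 + 4×3 + 5×2 = 77. Result: [77, 76, 76, 78, 77]

[77, 76, 76, 78, 77]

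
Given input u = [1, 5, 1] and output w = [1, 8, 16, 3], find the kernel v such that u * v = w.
Output length 4 = len(u) + len(v) - 1 ⇒ len(v) = 2. Solve v forward using v[k] = (w[k] - Σ_{i≥1} u[i]·v[k-i]) / u[0]: v[0] = w[0] / u[0] = 1 / 1 = 1; v[1] = (w[1] - 5×1) / u[0] = (8 - 5×1) / 1 = 3. So v = [1, 3]. Forward-check [1, 5, 1] * [1, 3]: w[0] = 1×1 = 1; w[1] = 1×3 + 5×1 = 8; w[2] = 5×3 + 1×1 = 16; w[3] = 1×3 = 3 → [1, 8, 16, 3] ✓

[1, 3]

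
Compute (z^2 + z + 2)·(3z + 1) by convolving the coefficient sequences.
Ascending coefficients: a = [2, 1, 1], b = [1, 3]. c[0] = 2×1 = 2; c[1] = 2×3 + 1×1 = 7; c[2] = 1×3 + 1×1 = 4; c[3] = 1×3 = 3. Result coefficients: [2, 7, 4, 3] → 3z^3 + 4z^2 + 7z + 2

3z^3 + 4z^2 + 7z + 2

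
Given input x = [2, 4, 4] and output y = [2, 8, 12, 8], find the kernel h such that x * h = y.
Output length 4 = len(x) + len(h) - 1 ⇒ len(h) = 2. Solve h forward using h[k] = (y[k] - Σ_{i≥1} x[i]·h[k-i]) / x[0]: h[0] = y[0] / x[0] = 2 / 2 = 1; h[1] = (y[1] - 4×1) / x[0] = (8 - 4×1) / 2 = 2. So h = [1, 2]. Forward-check [2, 4, 4] * [1, 2]: y[0] = 2×1 = 2; y[1] = 2×2 + 4×1 = 8; y[2] = 4×2 + 4×1 = 12; y[3] = 4×2 = 8 → [2, 8, 12, 8] ✓

[1, 2]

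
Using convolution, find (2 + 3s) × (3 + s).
Ascending coefficients: a = [2, 3], b = [3, 1]. c[0] = 2×3 = 6; c[1] = 2×1 + 3×3 = 11; c[2] = 3×1 = 3. Result coefficients: [6, 11, 3] → 6 + 11s + 3s^2

6 + 11s + 3s^2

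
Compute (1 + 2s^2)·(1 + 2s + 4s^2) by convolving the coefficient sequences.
Ascending coefficients: a = [1, 0, 2], b = [1, 2, 4]. c[0] = 1×1 = 1; c[1] = 1×2 + 0×1 = 2; c[2] = 1×4 + 0×2 + 2×1 = 6; c[3] = 0×4 + 2×2 = 4; c[4] = 2×4 = 8. Result coefficients: [1, 2, 6, 4, 8] → 1 + 2s + 6s^2 + 4s^3 + 8s^4

1 + 2s + 6s^2 + 4s^3 + 8s^4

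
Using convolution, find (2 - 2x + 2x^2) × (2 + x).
Ascending coefficients: a = [2, -2, 2], b = [2, 1]. c[0] = 2×2 = 4; c[1] = 2×1 + -2×2 = -2; c[2] = -2×1 + 2×2 = 2; c[3] = 2×1 = 2. Result coefficients: [4, -2, 2, 2] → 4 - 2x + 2x^2 + 2x^3

4 - 2x + 2x^2 + 2x^3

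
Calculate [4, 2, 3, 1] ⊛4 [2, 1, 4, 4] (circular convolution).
Use y[k] = Σ_j x[j]·h[(k-j) mod 4]. y[0] = 4×2 + 2×4 + 3×4 + 1×1 = 29; y[1] = 4×1 + 2×2 + 3×4 + 1×4 = 24; y[2] = 4×4 + 2×1 + 3×2 + 1×4 = 28; y[3] = 4×4 + 2×4 + 3×1 + 1×2 = 29. Result: [29, 24, 28, 29]

[29, 24, 28, 29]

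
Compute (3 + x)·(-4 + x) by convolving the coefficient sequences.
Ascending coefficients: a = [3, 1], b = [-4, 1]. c[0] = 3×-4 = -12; c[1] = 3×1 + 1×-4 = -1; c[2] = 1×1 = 1. Result coefficients: [-12, -1, 1] → -12 - x + x^2

-12 - x + x^2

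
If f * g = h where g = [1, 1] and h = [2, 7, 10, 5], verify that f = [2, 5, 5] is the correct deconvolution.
Forward-compute [2, 5, 5] * [1, 1]: h[0] = 2×1 = 2; h[1] = 2×1 + 5×1 = 7; h[2] = 5×1 + 5×1 = 10; h[3] = 5×1 = 5 → [2, 7, 10, 5]. Matches given h = [2, 7, 10, 5], so verified.

Verified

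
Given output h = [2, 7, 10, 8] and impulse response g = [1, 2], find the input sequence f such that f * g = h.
Deconvolve h=[2, 7, 10, 8] by g=[1, 2]. Since g[0]=1, solve forward: f[0] = h[0] / 1 = 2; f[1] = (h[1] - 2×2) / 1 = 3; f[2] = (h[2] - 3×2) / 1 = 4. So f = [2, 3, 4]. Check by forward convolution: h[0] = 2×1 = 2; h[1] = 2×2 + 3×1 = 7; h[2] = 3×2 + 4×1 = 10; h[3] = 4×2 = 8

[2, 3, 4]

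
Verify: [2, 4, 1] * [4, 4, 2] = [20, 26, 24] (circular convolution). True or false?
Recompute circular convolution of [2, 4, 1] and [4, 4, 2]: y[0] = 2×4 + 4×2 + 1×4 = 20; y[1] = 2×4 + 4×4 + 1×2 = 26; y[2] = 2×2 + 4×4 + 1×4 = 24 → [20, 26, 24]. Given [20, 26, 24] matches, so answer: Yes

Yes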